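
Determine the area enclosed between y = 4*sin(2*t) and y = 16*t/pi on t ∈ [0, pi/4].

On [0, pi/4], (4*sin(2*t)) - (16*t/pi) = -16*t/pi + 4*sin(2*t) is ≥ 0 throughout, so the area is a single integral of |-16*t/pi + 4*sin(2*t)|.
∫[0,pi/4] (-16*t/pi + 4*sin(2*t)) dt = 2 - pi/2.

2 - pi/2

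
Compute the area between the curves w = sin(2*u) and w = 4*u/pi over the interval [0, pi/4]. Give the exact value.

On [0, pi/4], (sin(2*u)) - (4*u/pi) = -4*u/pi + sin(2*u) is ≥ 0 throughout, so the area is a single integral of |-4*u/pi + sin(2*u)|.
∫[0,pi/4] (-4*u/pi + sin(2*u)) du = 1/2 - pi/8.

1/2 - pi/8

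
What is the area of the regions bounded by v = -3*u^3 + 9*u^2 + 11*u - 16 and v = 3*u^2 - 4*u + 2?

Set the curves equal: -3*u^3 + 9*u^2 + 11*u - 16 = 3*u^2 - 4*u + 2, so -3*u^3 + 6*u^2 + 15*u - 18 = 0, which factors as -3*(u - 3)*(u - 1)*(u + 2) = 0. The curves meet at u = -2, 1, 3.
On [-2, 1], v = 3*u^2 - 4*u + 2 is on top; that piece has area ∫[-2,1] (-(-3*u^3 + 6*u^2 + 15*u - 18)) du = 189/4.
On [1, 3], v = -3*u^3 + 9*u^2 + 11*u - 16 is on top; that piece has area ∫[1,3] (-3*u^3 + 6*u^2 + 15*u - 18) du = 16.
Total enclosed area = 189/4 + 16 = 253/4.

253/4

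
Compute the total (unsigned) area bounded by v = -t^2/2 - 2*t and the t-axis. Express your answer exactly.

16/3

The curve meets the t-axis where -t^2/2 - 2*t = 0, i.e. -t*(t + 4)/2 = 0, at t = -4, 0.
On [-4, 0] the curve lies above the axis; ∫[-4,0] (-t^2/2 - 2*t) dt = 16/3, giving area 16/3.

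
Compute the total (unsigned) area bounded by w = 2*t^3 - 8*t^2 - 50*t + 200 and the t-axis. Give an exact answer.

4019/3

The curve meets the t-axis where 2*t^3 - 8*t^2 - 50*t + 200 = 0, i.e. 2*(t - 5)*(t - 4)*(t + 5) = 0, at t = -5, 4, 5.
On [-5, 4] the curve lies above the axis; ∫[-5,4] (2*t^3 - 8*t^2 - 50*t + 200) dt = 2673/2, giving area 2673/2.
On [4, 5] the curve lies below the axis; ∫[4,5] (2*t^3 - 8*t^2 - 50*t + 200) dt = -19/6, giving area 19/6.
Total area = 2673/2 + 19/6 = 4019/3.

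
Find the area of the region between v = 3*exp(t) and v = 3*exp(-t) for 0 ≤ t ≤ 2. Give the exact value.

On [0, 2], (3*exp(t)) - (3*exp(-t)) = 3*exp(t) - 3*exp(-t) is ≥ 0 throughout, so the area is a single integral of |3*exp(t) - 3*exp(-t)|.
∫[0,2] (3*exp(t) - 3*exp(-t)) dt = -6 + 3*exp(-2) + 3*exp(2).

-6 + 3*exp(-2) + 3*exp(2)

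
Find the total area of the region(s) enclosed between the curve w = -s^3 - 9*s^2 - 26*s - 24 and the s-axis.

1/2

The curve meets the s-axis where -s^3 - 9*s^2 - 26*s - 24 = 0, i.e. -(s + 2)*(s + 3)*(s + 4) = 0, at s = -4, -3, -2.
On [-4, -3] the curve lies below the axis; ∫[-4,-3] (-s^3 - 9*s^2 - 26*s - 24) ds = -1/4, giving area 1/4.
On [-3, -2] the curve lies above the axis; ∫[-3,-2] (-s^3 - 9*s^2 - 26*s - 24) ds = 1/4, giving area 1/4.
Total area = 1/4 + 1/4 = 1/2.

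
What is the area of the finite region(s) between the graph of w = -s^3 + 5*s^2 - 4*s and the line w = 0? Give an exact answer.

The curve meets the s-axis where -s^3 + 5*s^2 - 4*s = 0, i.e. -s*(s - 4)*(s - 1) = 0, at s = 0, 1, 4.
On [0, 1] the curve lies below the axis; ∫[0,1] (-s^3 + 5*s^2 - 4*s) ds = -7/12, giving area 7/12.
On [1, 4] the curve lies above the axis; ∫[1,4] (-s^3 + 5*s^2 - 4*s) ds = 45/4, giving area 45/4.
Total area = 7/12 + 45/4 = 71/6.

71/6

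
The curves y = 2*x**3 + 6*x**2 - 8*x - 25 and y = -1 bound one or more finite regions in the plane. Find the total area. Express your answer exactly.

Set the curves equal: 2*x**3 + 6*x**2 - 8*x - 25 = -1, so 2*x**3 + 6*x**2 - 8*x - 24 = 0, which factors as 2*(x - 2)*(x + 2)*(x + 3) = 0. The curves meet at x = -3, -2, 2.
On [-3, -2], y = 2*x**3 + 6*x**2 - 8*x - 25 is on top; that piece has area ∫[-3,-2] (2*x**3 + 6*x**2 - 8*x - 24) dx = 3/2.
On [-2, 2], y = -1 is on top; that piece has area ∫[-2,2] (-(2*x**3 + 6*x**2 - 8*x - 24)) dx = 64.
Total enclosed area = 3/2 + 64 = 131/2.

131/2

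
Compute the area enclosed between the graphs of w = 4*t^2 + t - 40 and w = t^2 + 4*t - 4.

Set the curves equal: 4*t^2 + t - 40 = t^2 + 4*t - 4, so 3*t^2 - 3*t - 36 = 0, which factors as 3*(t - 4)*(t + 3) = 0. The curves meet at t = -3, 4.
On [-3, 4], w = t^2 + 4*t - 4 is on top; that piece has area ∫[-3,4] (-(3*t^2 - 3*t - 36)) dt = 343/2.

343/2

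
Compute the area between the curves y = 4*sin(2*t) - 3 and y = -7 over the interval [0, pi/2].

4 + 2*pi

On [0, pi/2], (4*sin(2*t) - 3) - (-7) = 4*sin(2*t) + 4 is ≥ 0 throughout, so the area is a single integral of |4*sin(2*t) + 4|.
∫[0,pi/2] (4*sin(2*t) + 4) dt = 4 + 2*pi.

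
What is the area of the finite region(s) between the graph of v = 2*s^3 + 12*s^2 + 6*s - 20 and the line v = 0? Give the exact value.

The curve meets the s-axis where 2*s^3 + 12*s^2 + 6*s - 20 = 0, i.e. 2*(s - 1)*(s + 2)*(s + 5) = 0, at s = -5, -2, 1.
On [-5, -2] the curve lies above the axis; ∫[-5,-2] (2*s^3 + 12*s^2 + 6*s - 20) ds = 81/2, giving area 81/2.
On [-2, 1] the curve lies below the axis; ∫[-2,1] (2*s^3 + 12*s^2 + 6*s - 20) ds = -81/2, giving area 81/2.
Total area = 81/2 + 81/2 = 81.

81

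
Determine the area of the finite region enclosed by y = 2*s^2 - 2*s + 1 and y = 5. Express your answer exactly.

9

Set the curves equal: 2*s^2 - 2*s + 1 = 5, so 2*s^2 - 2*s - 4 = 0, which factors as 2*(s - 2)*(s + 1) = 0. The curves meet at s = -1, 2.
On [-1, 2], y = 5 is on top; that piece has area ∫[-1,2] (-(2*s^2 - 2*s - 4)) ds = 9.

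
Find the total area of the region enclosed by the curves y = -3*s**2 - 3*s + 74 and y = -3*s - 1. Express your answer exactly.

Set the curves equal: -3*s**2 - 3*s + 74 = -3*s - 1, so -3*s**2 + 75 = 0, which factors as -3*(s - 5)*(s + 5) = 0. The curves meet at s = -5, 5.
On [-5, 5], y = -3*s**2 - 3*s + 74 is on top; that piece has area ∫[-5,5] (-3*s**2 + 75) ds = 500.

500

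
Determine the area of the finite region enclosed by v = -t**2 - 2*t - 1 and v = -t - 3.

9/2

Set the curves equal: -t**2 - 2*t - 1 = -t - 3, so -t**2 - t + 2 = 0, which factors as -(t - 1)*(t + 2) = 0. The curves meet at t = -2, 1.
On [-2, 1], v = -t**2 - 2*t - 1 is on top; that piece has area ∫[-2,1] (-t**2 - t + 2) dt = 9/2.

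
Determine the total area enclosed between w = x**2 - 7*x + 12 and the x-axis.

The curve meets the x-axis where x**2 - 7*x + 12 = 0, i.e. (x - 4)*(x - 3) = 0, at x = 3, 4.
On [3, 4] the curve lies below the axis; ∫[3,4] (x**2 - 7*x + 12) dx = -1/6, giving area 1/6.

1/6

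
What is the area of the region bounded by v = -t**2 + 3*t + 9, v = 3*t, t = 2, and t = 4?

The difference (-t**2 + 3*t + 9) - (3*t) = -t**2 + 9 changes sign at t = 3 inside [2, 4], so split the integral there.
∫[2,3] (-t**2 + 9) dt = 8/3.
∫[3,4] (-t**2 + 9) dt = -10/3; the area of that piece is 10/3.
Total area = 8/3 + 10/3 = 6.

6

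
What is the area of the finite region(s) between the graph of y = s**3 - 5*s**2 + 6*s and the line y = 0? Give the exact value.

37/12

The curve meets the s-axis where s**3 - 5*s**2 + 6*s = 0, i.e. s*(s - 3)*(s - 2) = 0, at s = 0, 2, 3.
On [0, 2] the curve lies above the axis; ∫[0,2] (s**3 - 5*s**2 + 6*s) ds = 8/3, giving area 8/3.
On [2, 3] the curve lies below the axis; ∫[2,3] (s**3 - 5*s**2 + 6*s) ds = -5/12, giving area 5/12.
Total area = 8/3 + 5/12 = 37/12.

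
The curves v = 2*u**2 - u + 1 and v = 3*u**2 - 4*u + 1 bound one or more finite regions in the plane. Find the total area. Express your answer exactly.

Set the curves equal: 2*u**2 - u + 1 = 3*u**2 - 4*u + 1, so -u**2 + 3*u = 0, which factors as -u*(u - 3) = 0. The curves meet at u = 0, 3.
On [0, 3], v = 2*u**2 - u + 1 is on top; that piece has area ∫[0,3] (-u**2 + 3*u) du = 9/2.

9/2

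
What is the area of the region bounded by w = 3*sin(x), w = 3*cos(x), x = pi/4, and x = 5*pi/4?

6*sqrt(2)

On [pi/4, 5*pi/4], (3*sin(x)) - (3*cos(x)) = 3*sin(x) - 3*cos(x) is ≥ 0 throughout, so the area is a single integral of |3*sin(x) - 3*cos(x)|.
∫[pi/4,5*pi/4] (3*sin(x) - 3*cos(x)) dx = 6*sqrt(2).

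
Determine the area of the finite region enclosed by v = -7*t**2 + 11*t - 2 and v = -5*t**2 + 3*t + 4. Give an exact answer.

Set the curves equal: -7*t**2 + 11*t - 2 = -5*t**2 + 3*t + 4, so -2*t**2 + 8*t - 6 = 0, which factors as -2*(t - 3)*(t - 1) = 0. The curves meet at t = 1, 3.
On [1, 3], v = -7*t**2 + 11*t - 2 is on top; that piece has area ∫[1,3] (-2*t**2 + 8*t - 6) dt = 8/3.

8/3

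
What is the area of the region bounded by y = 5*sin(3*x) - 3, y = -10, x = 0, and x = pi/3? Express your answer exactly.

On [0, pi/3], (5*sin(3*x) - 3) - (-10) = 5*sin(3*x) + 7 is ≥ 0 throughout, so the area is a single integral of |5*sin(3*x) + 7|.
∫[0,pi/3] (5*sin(3*x) + 7) dx = 10/3 + 7*pi/3.

10/3 + 7*pi/3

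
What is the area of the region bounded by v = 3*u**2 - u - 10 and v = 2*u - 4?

Set the curves equal: 3*u**2 - u - 10 = 2*u - 4, so 3*u**2 - 3*u - 6 = 0, which factors as 3*(u - 2)*(u + 1) = 0. The curves meet at u = -1, 2.
On [-1, 2], v = 2*u - 4 is on top; that piece has area ∫[-1,2] (-(3*u**2 - 3*u - 6)) du = 27/2.

27/2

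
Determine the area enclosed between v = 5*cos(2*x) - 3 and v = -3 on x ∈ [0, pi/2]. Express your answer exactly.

The difference (5*cos(2*x) - 3) - (-3) = 5*cos(2*x) changes sign at x = pi/4 inside [0, pi/2], so split the integral there.
∫[0,pi/4] (5*cos(2*x)) dx = 5/2.
∫[pi/4,pi/2] (5*cos(2*x)) dx = -5/2; the area of that piece is 5/2.
Total area = 5/2 + 5/2 = 5.

5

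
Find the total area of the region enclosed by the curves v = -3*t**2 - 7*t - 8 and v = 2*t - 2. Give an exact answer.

1/2

Set the curves equal: -3*t**2 - 7*t - 8 = 2*t - 2, so -3*t**2 - 9*t - 6 = 0, which factors as -3*(t + 1)*(t + 2) = 0. The curves meet at t = -2, -1.
On [-2, -1], v = -3*t**2 - 7*t - 8 is on top; that piece has area ∫[-2,-1] (-3*t**2 - 9*t - 6) dt = 1/2.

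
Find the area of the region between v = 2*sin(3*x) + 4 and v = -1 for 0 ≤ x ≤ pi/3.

On [0, pi/3], (2*sin(3*x) + 4) - (-1) = 2*sin(3*x) + 5 is ≥ 0 throughout, so the area is a single integral of |2*sin(3*x) + 5|.
∫[0,pi/3] (2*sin(3*x) + 5) dx = 4/3 + 5*pi/3.

4/3 + 5*pi/3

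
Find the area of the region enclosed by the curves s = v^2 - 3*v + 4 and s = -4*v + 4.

Both boundary curves give s as a function of v, so integrate with respect to v. Setting them equal: v^2 + v = 0, i.e. v*(v + 1) = 0, so they meet at v = -1, 0.
For v in [-1, 0], s = v^2 - 3*v + 4 is on the left; area = ∫[-1,0] (-(v^2 + v)) dv = 1/6.

1/6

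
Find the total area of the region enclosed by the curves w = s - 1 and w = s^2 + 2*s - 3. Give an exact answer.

Set the curves equal: s - 1 = s^2 + 2*s - 3, so -s^2 - s + 2 = 0, which factors as -(s - 1)*(s + 2) = 0. The curves meet at s = -2, 1.
On [-2, 1], w = s - 1 is on top; that piece has area ∫[-2,1] (-s^2 - s + 2) ds = 9/2.

9/2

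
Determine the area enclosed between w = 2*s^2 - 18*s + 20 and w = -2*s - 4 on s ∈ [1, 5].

68/3

The difference (2*s^2 - 18*s + 20) - (-2*s - 4) = 2*s^2 - 16*s + 24 changes sign at s = 2 inside [1, 5], so split the integral there.
∫[1,2] (2*s^2 - 16*s + 24) ds = 14/3.
∫[2,5] (2*s^2 - 16*s + 24) ds = -18; the area of that piece is 18.
Total area = 14/3 + 18 = 68/3.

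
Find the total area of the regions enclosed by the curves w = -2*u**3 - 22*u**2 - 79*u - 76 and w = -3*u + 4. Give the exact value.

Set the curves equal: -2*u**3 - 22*u**2 - 79*u - 76 = -3*u + 4, so -2*u**3 - 22*u**2 - 76*u - 80 = 0, which factors as -2*(u + 2)*(u + 4)*(u + 5) = 0. The curves meet at u = -5, -4, -2.
On [-5, -4], w = -3*u + 4 is on top; that piece has area ∫[-5,-4] (-(-2*u**3 - 22*u**2 - 76*u - 80)) du = 5/6.
On [-4, -2], w = -2*u**3 - 22*u**2 - 79*u - 76 is on top; that piece has area ∫[-4,-2] (-2*u**3 - 22*u**2 - 76*u - 80) du = 16/3.
Total enclosed area = 5/6 + 16/3 = 37/6.

37/6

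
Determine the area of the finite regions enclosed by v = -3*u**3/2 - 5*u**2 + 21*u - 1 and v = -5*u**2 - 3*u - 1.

192

Set the curves equal: -3*u**3/2 - 5*u**2 + 21*u - 1 = -5*u**2 - 3*u - 1, so -3*u**3/2 + 24*u = 0, which factors as -3*u*(u - 4)*(u + 4)/2 = 0. The curves meet at u = -4, 0, 4.
On [-4, 0], v = -5*u**2 - 3*u - 1 is on top; that piece has area ∫[-4,0] (-(-3*u**3/2 + 24*u)) du = 96.
On [0, 4], v = -3*u**3/2 - 5*u**2 + 21*u - 1 is on top; that piece has area ∫[0,4] (-3*u**3/2 + 24*u) du = 96.
Total enclosed area = 96 + 96 = 192.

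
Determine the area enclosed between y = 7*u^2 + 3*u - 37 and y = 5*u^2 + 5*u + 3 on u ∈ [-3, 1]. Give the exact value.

400/3

On [-3, 1], (7*u^2 + 3*u - 37) - (5*u^2 + 5*u + 3) = 2*u^2 - 2*u - 40 is ≤ 0 throughout, so the area is a single integral of |2*u^2 - 2*u - 40|.
∫[-3,1] (2*u^2 - 2*u - 40) du = -400/3; the area of that piece is 400/3.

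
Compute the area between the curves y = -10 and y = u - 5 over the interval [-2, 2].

On [-2, 2], (-10) - (u - 5) = -u - 5 is ≤ 0 throughout, so the area is a single integral of |-u - 5|.
∫[-2,2] (-u - 5) du = -20; the area of that piece is 20.

20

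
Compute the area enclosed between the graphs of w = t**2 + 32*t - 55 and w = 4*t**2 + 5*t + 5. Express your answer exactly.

1/2

Set the curves equal: t**2 + 32*t - 55 = 4*t**2 + 5*t + 5, so -3*t**2 + 27*t - 60 = 0, which factors as -3*(t - 5)*(t - 4) = 0. The curves meet at t = 4, 5.
On [4, 5], w = t**2 + 32*t - 55 is on top; that piece has area ∫[4,5] (-3*t**2 + 27*t - 60) dt = 1/2.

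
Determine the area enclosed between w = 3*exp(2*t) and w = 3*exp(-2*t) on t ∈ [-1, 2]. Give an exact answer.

-6 + 3*exp(-4)/2 + 3*exp(-2)/2 + 3*exp(2)/2 + 3*exp(4)/2

The difference (3*exp(2*t)) - (3*exp(-2*t)) = 3*exp(2*t) - 3*exp(-2*t) changes sign at t = 0 inside [-1, 2], so split the integral there.
∫[-1,0] (3*exp(2*t) - 3*exp(-2*t)) dt = -3*exp(2)/2 - 3*exp(-2)/2 + 3; the area of that piece is -3 + 3*exp(-2)/2 + 3*exp(2)/2.
∫[0,2] (3*exp(2*t) - 3*exp(-2*t)) dt = -3 + 3*exp(-4)/2 + 3*exp(4)/2.
Total area = (-3 + 3*exp(-2)/2 + 3*exp(2)/2) + (-3 + 3*exp(-4)/2 + 3*exp(4)/2) = -6 + 3*exp(-4)/2 + 3*exp(-2)/2 + 3*exp(2)/2 + 3*exp(4)/2.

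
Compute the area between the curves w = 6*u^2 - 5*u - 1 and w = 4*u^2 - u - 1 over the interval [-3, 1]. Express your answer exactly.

112/3

The difference (6*u^2 - 5*u - 1) - (4*u^2 - u - 1) = 2*u^2 - 4*u changes sign at u = 0 inside [-3, 1], so split the integral there.
∫[-3,0] (2*u^2 - 4*u) du = 36.
∫[0,1] (2*u^2 - 4*u) du = -4/3; the area of that piece is 4/3.
Total area = 36 + 4/3 = 112/3.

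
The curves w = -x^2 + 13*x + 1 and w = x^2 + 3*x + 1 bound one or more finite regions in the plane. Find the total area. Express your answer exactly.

125/3

Set the curves equal: -x^2 + 13*x + 1 = x^2 + 3*x + 1, so -2*x^2 + 10*x = 0, which factors as -2*x*(x - 5) = 0. The curves meet at x = 0, 5.
On [0, 5], w = -x^2 + 13*x + 1 is on top; that piece has area ∫[0,5] (-2*x^2 + 10*x) dx = 125/3.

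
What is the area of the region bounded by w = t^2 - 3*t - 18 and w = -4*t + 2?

Set the curves equal: t^2 - 3*t - 18 = -4*t + 2, so t^2 + t - 20 = 0, which factors as (t - 4)*(t + 5) = 0. The curves meet at t = -5, 4.
On [-5, 4], w = -4*t + 2 is on top; that piece has area ∫[-5,4] (-(t^2 + t - 20)) dt = 243/2.

243/2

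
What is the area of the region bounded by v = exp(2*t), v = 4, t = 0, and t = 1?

The difference (exp(2*t)) - (4) = exp(2*t) - 4 changes sign at t = log(2) inside [0, 1], so split the integral there.
∫[0,log(2)] (exp(2*t) - 4) dt = 3/2 - log(16); the area of that piece is -3/2 + log(16).
∫[log(2),1] (exp(2*t) - 4) dt = -6 + 4*log(2) + exp(2)/2.
Total area = (-3/2 + log(16)) + (-6 + 4*log(2) + exp(2)/2) = -15/2 + exp(2)/2 + 8*log(2).

-15/2 + exp(2)/2 + 8*log(2)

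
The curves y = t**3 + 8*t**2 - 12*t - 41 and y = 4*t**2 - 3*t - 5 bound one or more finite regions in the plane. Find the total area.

1741/12

Set the curves equal: t**3 + 8*t**2 - 12*t - 41 = 4*t**2 - 3*t - 5, so t**3 + 4*t**2 - 9*t - 36 = 0, which factors as (t - 3)*(t + 3)*(t + 4) = 0. The curves meet at t = -4, -3, 3.
On [-4, -3], y = t**3 + 8*t**2 - 12*t - 41 is on top; that piece has area ∫[-4,-3] (t**3 + 4*t**2 - 9*t - 36) dt = 13/12.
On [-3, 3], y = 4*t**2 - 3*t - 5 is on top; that piece has area ∫[-3,3] (-(t**3 + 4*t**2 - 9*t - 36)) dt = 144.
Total enclosed area = 13/12 + 144 = 1741/12.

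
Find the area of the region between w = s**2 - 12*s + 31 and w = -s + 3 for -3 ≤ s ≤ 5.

The difference (s**2 - 12*s + 31) - (-s + 3) = s**2 - 11*s + 28 changes sign at s = 4 inside [-3, 5], so split the integral there.
∫[-3,4] (s**2 - 11*s + 28) ds = 1127/6.
∫[4,5] (s**2 - 11*s + 28) ds = -7/6; the area of that piece is 7/6.
Total area = 1127/6 + 7/6 = 189.

189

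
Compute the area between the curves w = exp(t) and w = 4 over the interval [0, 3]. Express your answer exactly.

The difference (exp(t)) - (4) = exp(t) - 4 changes sign at t = log(4) inside [0, 3], so split the integral there.
∫[0,log(4)] (exp(t) - 4) dt = 3 - log(256); the area of that piece is -3 + log(256).
∫[log(4),3] (exp(t) - 4) dt = -16 + 8*log(2) + exp(3).
Total area = (-3 + log(256)) + (-16 + 8*log(2) + exp(3)) = -19 + 16*log(2) + exp(3).

-19 + 16*log(2) + exp(3)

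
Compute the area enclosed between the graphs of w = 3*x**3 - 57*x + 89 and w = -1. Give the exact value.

1551/2

Set the curves equal: 3*x**3 - 57*x + 89 = -1, so 3*x**3 - 57*x + 90 = 0, which factors as 3*(x - 3)*(x - 2)*(x + 5) = 0. The curves meet at x = -5, 2, 3.
On [-5, 2], w = 3*x**3 - 57*x + 89 is on top; that piece has area ∫[-5,2] (3*x**3 - 57*x + 90) dx = 3087/4.
On [2, 3], w = -1 is on top; that piece has area ∫[2,3] (-(3*x**3 - 57*x + 90)) dx = 15/4.
Total enclosed area = 3087/4 + 15/4 = 1551/2.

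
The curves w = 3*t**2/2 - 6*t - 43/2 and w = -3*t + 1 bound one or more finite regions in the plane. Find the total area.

128

Set the curves equal: 3*t**2/2 - 6*t - 43/2 = -3*t + 1, so 3*t**2/2 - 3*t - 45/2 = 0, which factors as 3*(t - 5)*(t + 3)/2 = 0. The curves meet at t = -3, 5.
On [-3, 5], w = -3*t + 1 is on top; that piece has area ∫[-3,5] (-(3*t**2/2 - 3*t - 45/2)) dt = 128.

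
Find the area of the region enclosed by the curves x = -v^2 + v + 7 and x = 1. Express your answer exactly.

125/6

Both boundary curves give x as a function of v, so integrate with respect to v. Setting them equal: -v^2 + v + 6 = 0, i.e. -(v - 3)*(v + 2) = 0, so they meet at v = -2, 3.
For v in [-2, 3], x = -v^2 + v + 7 is on the right; area = ∫[-2,3] (-v^2 + v + 6) dv = 125/6.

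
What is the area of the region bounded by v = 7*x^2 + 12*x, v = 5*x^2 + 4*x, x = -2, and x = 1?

46/3

The difference (7*x^2 + 12*x) - (5*x^2 + 4*x) = 2*x^2 + 8*x changes sign at x = 0 inside [-2, 1], so split the integral there.
∫[-2,0] (2*x^2 + 8*x) dx = -32/3; the area of that piece is 32/3.
∫[0,1] (2*x^2 + 8*x) dx = 14/3.
Total area = 32/3 + 14/3 = 46/3.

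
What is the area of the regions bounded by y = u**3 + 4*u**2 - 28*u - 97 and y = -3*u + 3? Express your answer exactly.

Set the curves equal: u**3 + 4*u**2 - 28*u - 97 = -3*u + 3, so u**3 + 4*u**2 - 25*u - 100 = 0, which factors as (u - 5)*(u + 4)*(u + 5) = 0. The curves meet at u = -5, -4, 5.
On [-5, -4], y = u**3 + 4*u**2 - 28*u - 97 is on top; that piece has area ∫[-5,-4] (u**3 + 4*u**2 - 25*u - 100) du = 19/12.
On [-4, 5], y = -3*u + 3 is on top; that piece has area ∫[-4,5] (-(u**3 + 4*u**2 - 25*u - 100)) du = 2673/4.
Total enclosed area = 19/12 + 2673/4 = 4019/6.

4019/6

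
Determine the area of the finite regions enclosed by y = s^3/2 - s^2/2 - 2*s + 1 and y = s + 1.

253/24

Set the curves equal: s^3/2 - s^2/2 - 2*s + 1 = s + 1, so s^3/2 - s^2/2 - 3*s = 0, which factors as s*(s - 3)*(s + 2)/2 = 0. The curves meet at s = -2, 0, 3.
On [-2, 0], y = s^3/2 - s^2/2 - 2*s + 1 is on top; that piece has area ∫[-2,0] (s^3/2 - s^2/2 - 3*s) ds = 8/3.
On [0, 3], y = s + 1 is on top; that piece has area ∫[0,3] (-(s^3/2 - s^2/2 - 3*s)) ds = 63/8.
Total enclosed area = 8/3 + 63/8 = 253/24.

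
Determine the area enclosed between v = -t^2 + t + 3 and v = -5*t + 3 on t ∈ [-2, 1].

52/3

The difference (-t^2 + t + 3) - (-5*t + 3) = -t^2 + 6*t changes sign at t = 0 inside [-2, 1], so split the integral there.
∫[-2,0] (-t^2 + 6*t) dt = -44/3; the area of that piece is 44/3.
∫[0,1] (-t^2 + 6*t) dt = 8/3.
Total area = 44/3 + 8/3 = 52/3.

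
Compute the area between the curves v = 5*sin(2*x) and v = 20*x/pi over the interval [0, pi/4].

On [0, pi/4], (5*sin(2*x)) - (20*x/pi) = -20*x/pi + 5*sin(2*x) is ≥ 0 throughout, so the area is a single integral of |-20*x/pi + 5*sin(2*x)|.
∫[0,pi/4] (-20*x/pi + 5*sin(2*x)) dx = 5/2 - 5*pi/8.

5/2 - 5*pi/8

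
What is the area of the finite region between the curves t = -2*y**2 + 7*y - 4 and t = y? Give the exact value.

Both boundary curves give t as a function of y, so integrate with respect to y. Setting them equal: -2*y**2 + 6*y - 4 = 0, i.e. -2*(y - 2)*(y - 1) = 0, so they meet at y = 1, 2.
For y in [1, 2], t = -2*y**2 + 7*y - 4 is on the right; area = ∫[1,2] (-2*y**2 + 6*y - 4) dy = 1/3.

1/3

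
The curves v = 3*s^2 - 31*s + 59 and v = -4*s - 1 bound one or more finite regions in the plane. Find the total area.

Set the curves equal: 3*s^2 - 31*s + 59 = -4*s - 1, so 3*s^2 - 27*s + 60 = 0, which factors as 3*(s - 5)*(s - 4) = 0. The curves meet at s = 4, 5.
On [4, 5], v = -4*s - 1 is on top; that piece has area ∫[4,5] (-(3*s^2 - 27*s + 60)) ds = 1/2.

1/2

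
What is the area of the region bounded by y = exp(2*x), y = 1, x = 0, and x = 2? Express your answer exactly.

-5/2 + exp(4)/2

On [0, 2], (exp(2*x)) - (1) = exp(2*x) - 1 is ≥ 0 throughout, so the area is a single integral of |exp(2*x) - 1|.
∫[0,2] (exp(2*x) - 1) dx = -5/2 + exp(4)/2.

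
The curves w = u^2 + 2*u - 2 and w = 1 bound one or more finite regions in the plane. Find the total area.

Set the curves equal: u^2 + 2*u - 2 = 1, so u^2 + 2*u - 3 = 0, which factors as (u - 1)*(u + 3) = 0. The curves meet at u = -3, 1.
On [-3, 1], w = 1 is on top; that piece has area ∫[-3,1] (-(u^2 + 2*u - 3)) du = 32/3.

32/3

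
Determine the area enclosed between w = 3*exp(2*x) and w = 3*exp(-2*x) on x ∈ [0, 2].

On [0, 2], (3*exp(2*x)) - (3*exp(-2*x)) = 3*exp(2*x) - 3*exp(-2*x) is ≥ 0 throughout, so the area is a single integral of |3*exp(2*x) - 3*exp(-2*x)|.
∫[0,2] (3*exp(2*x) - 3*exp(-2*x)) dx = -3 + 3*exp(-4)/2 + 3*exp(4)/2.

-3 + 3*exp(-4)/2 + 3*exp(4)/2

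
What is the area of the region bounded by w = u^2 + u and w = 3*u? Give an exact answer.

Set the curves equal: u^2 + u = 3*u, so u^2 - 2*u = 0, which factors as u*(u - 2) = 0. The curves meet at u = 0, 2.
On [0, 2], w = 3*u is on top; that piece has area ∫[0,2] (-(u^2 - 2*u)) du = 4/3.

4/3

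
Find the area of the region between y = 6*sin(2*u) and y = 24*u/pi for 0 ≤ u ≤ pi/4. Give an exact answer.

3 - 3*pi/4

On [0, pi/4], (6*sin(2*u)) - (24*u/pi) = -24*u/pi + 6*sin(2*u) is ≥ 0 throughout, so the area is a single integral of |-24*u/pi + 6*sin(2*u)|.
∫[0,pi/4] (-24*u/pi + 6*sin(2*u)) du = 3 - 3*pi/4.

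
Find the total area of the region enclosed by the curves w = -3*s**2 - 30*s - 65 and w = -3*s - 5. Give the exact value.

1/2

Set the curves equal: -3*s**2 - 30*s - 65 = -3*s - 5, so -3*s**2 - 27*s - 60 = 0, which factors as -3*(s + 4)*(s + 5) = 0. The curves meet at s = -5, -4.
On [-5, -4], w = -3*s**2 - 30*s - 65 is on top; that piece has area ∫[-5,-4] (-3*s**2 - 27*s - 60) ds = 1/2.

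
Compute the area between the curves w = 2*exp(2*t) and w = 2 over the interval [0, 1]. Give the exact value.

On [0, 1], (2*exp(2*t)) - (2) = 2*exp(2*t) - 2 is ≥ 0 throughout, so the area is a single integral of |2*exp(2*t) - 2|.
∫[0,1] (2*exp(2*t) - 2) dt = -3 + exp(2).

-3 + exp(2)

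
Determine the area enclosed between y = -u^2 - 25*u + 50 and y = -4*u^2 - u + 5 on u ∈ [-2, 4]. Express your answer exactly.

The difference (-u^2 - 25*u + 50) - (-4*u^2 - u + 5) = 3*u^2 - 24*u + 45 changes sign at u = 3 inside [-2, 4], so split the integral there.
∫[-2,3] (3*u^2 - 24*u + 45) du = 200.
∫[3,4] (3*u^2 - 24*u + 45) du = -2; the area of that piece is 2.
Total area = 200 + 2 = 202.

202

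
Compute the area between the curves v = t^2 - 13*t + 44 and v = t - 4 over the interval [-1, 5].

162

On [-1, 5], (t^2 - 13*t + 44) - (t - 4) = t^2 - 14*t + 48 is ≥ 0 throughout, so the area is a single integral of |t^2 - 14*t + 48|.
∫[-1,5] (t^2 - 14*t + 48) dt = 162.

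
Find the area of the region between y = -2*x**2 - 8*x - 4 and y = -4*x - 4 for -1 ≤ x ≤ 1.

4

The difference (-2*x**2 - 8*x - 4) - (-4*x - 4) = -2*x**2 - 4*x changes sign at x = 0 inside [-1, 1], so split the integral there.
∫[-1,0] (-2*x**2 - 4*x) dx = 4/3.
∫[0,1] (-2*x**2 - 4*x) dx = -8/3; the area of that piece is 8/3.
Total area = 4/3 + 8/3 = 4.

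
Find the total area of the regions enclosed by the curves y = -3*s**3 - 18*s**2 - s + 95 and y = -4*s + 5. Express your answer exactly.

Set the curves equal: -3*s**3 - 18*s**2 - s + 95 = -4*s + 5, so -3*s**3 - 18*s**2 + 3*s + 90 = 0, which factors as -3*(s - 2)*(s + 3)*(s + 5) = 0. The curves meet at s = -5, -3, 2.
On [-5, -3], y = -4*s + 5 is on top; that piece has area ∫[-5,-3] (-(-3*s**3 - 18*s**2 + 3*s + 90)) ds = 24.
On [-3, 2], y = -3*s**3 - 18*s**2 - s + 95 is on top; that piece has area ∫[-3,2] (-3*s**3 - 18*s**2 + 3*s + 90) ds = 1125/4.
Total enclosed area = 24 + 1125/4 = 1221/4.

1221/4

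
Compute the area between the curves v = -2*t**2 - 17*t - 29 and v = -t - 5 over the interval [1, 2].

158/3

On [1, 2], (-2*t**2 - 17*t - 29) - (-t - 5) = -2*t**2 - 16*t - 24 is ≤ 0 throughout, so the area is a single integral of |-2*t**2 - 16*t - 24|.
∫[1,2] (-2*t**2 - 16*t - 24) dt = -158/3; the area of that piece is 158/3.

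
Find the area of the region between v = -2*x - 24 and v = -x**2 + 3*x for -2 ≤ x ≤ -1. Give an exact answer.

85/6

On [-2, -1], (-2*x - 24) - (-x**2 + 3*x) = x**2 - 5*x - 24 is ≤ 0 throughout, so the area is a single integral of |x**2 - 5*x - 24|.
∫[-2,-1] (x**2 - 5*x - 24) dx = -85/6; the area of that piece is 85/6.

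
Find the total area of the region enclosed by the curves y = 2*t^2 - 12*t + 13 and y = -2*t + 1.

1/3

Set the curves equal: 2*t^2 - 12*t + 13 = -2*t + 1, so 2*t^2 - 10*t + 12 = 0, which factors as 2*(t - 3)*(t - 2) = 0. The curves meet at t = 2, 3.
On [2, 3], y = -2*t + 1 is on top; that piece has area ∫[2,3] (-(2*t^2 - 10*t + 12)) dt = 1/3.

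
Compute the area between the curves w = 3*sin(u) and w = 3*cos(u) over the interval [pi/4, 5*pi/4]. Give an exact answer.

On [pi/4, 5*pi/4], (3*sin(u)) - (3*cos(u)) = 3*sin(u) - 3*cos(u) is ≥ 0 throughout, so the area is a single integral of |3*sin(u) - 3*cos(u)|.
∫[pi/4,5*pi/4] (3*sin(u) - 3*cos(u)) du = 6*sqrt(2).

6*sqrt(2)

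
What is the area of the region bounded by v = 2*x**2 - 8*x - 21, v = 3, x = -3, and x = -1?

The difference (2*x**2 - 8*x - 21) - (3) = 2*x**2 - 8*x - 24 changes sign at x = -2 inside [-3, -1], so split the integral there.
∫[-3,-2] (2*x**2 - 8*x - 24) dx = 26/3.
∫[-2,-1] (2*x**2 - 8*x - 24) dx = -22/3; the area of that piece is 22/3.
Total area = 26/3 + 22/3 = 16.

16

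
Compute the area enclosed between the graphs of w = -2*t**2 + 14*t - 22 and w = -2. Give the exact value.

9

Set the curves equal: -2*t**2 + 14*t - 22 = -2, so -2*t**2 + 14*t - 20 = 0, which factors as -2*(t - 5)*(t - 2) = 0. The curves meet at t = 2, 5.
On [2, 5], w = -2*t**2 + 14*t - 22 is on top; that piece has area ∫[2,5] (-2*t**2 + 14*t - 20) dt = 9.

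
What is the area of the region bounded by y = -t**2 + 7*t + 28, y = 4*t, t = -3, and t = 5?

592/3

On [-3, 5], (-t**2 + 7*t + 28) - (4*t) = -t**2 + 3*t + 28 is ≥ 0 throughout, so the area is a single integral of |-t**2 + 3*t + 28|.
∫[-3,5] (-t**2 + 3*t + 28) dt = 592/3.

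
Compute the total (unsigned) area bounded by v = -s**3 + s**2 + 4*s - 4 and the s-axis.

71/6

The curve meets the s-axis where -s**3 + s**2 + 4*s - 4 = 0, i.e. -(s - 2)*(s - 1)*(s + 2) = 0, at s = -2, 1, 2.
On [-2, 1] the curve lies below the axis; ∫[-2,1] (-s**3 + s**2 + 4*s - 4) ds = -45/4, giving area 45/4.
On [1, 2] the curve lies above the axis; ∫[1,2] (-s**3 + s**2 + 4*s - 4) ds = 7/12, giving area 7/12.
Total area = 45/4 + 7/12 = 71/6.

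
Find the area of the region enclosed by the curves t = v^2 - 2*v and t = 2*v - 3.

4/3

Both boundary curves give t as a function of v, so integrate with respect to v. Setting them equal: v^2 - 4*v + 3 = 0, i.e. (v - 3)*(v - 1) = 0, so they meet at v = 1, 3.
For v in [1, 3], t = v^2 - 2*v is on the left; area = ∫[1,3] (-(v^2 - 4*v + 3)) dv = 4/3.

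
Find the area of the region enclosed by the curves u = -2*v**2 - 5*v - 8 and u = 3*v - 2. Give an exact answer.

Both boundary curves give u as a function of v, so integrate with respect to v. Setting them equal: -2*v**2 - 8*v - 6 = 0, i.e. -2*(v + 1)*(v + 3) = 0, so they meet at v = -3, -1.
For v in [-3, -1], u = -2*v**2 - 5*v - 8 is on the right; area = ∫[-3,-1] (-2*v**2 - 8*v - 6) dv = 8/3.

8/3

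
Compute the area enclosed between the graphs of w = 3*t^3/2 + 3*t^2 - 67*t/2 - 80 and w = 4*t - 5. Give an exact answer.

2459/4

Set the curves equal: 3*t^3/2 + 3*t^2 - 67*t/2 - 80 = 4*t - 5, so 3*t^3/2 + 3*t^2 - 75*t/2 - 75 = 0, which factors as 3*(t - 5)*(t + 2)*(t + 5)/2 = 0. The curves meet at t = -5, -2, 5.
On [-5, -2], w = 3*t^3/2 + 3*t^2 - 67*t/2 - 80 is on top; that piece has area ∫[-5,-2] (3*t^3/2 + 3*t^2 - 75*t/2 - 75) dt = 459/8.
On [-2, 5], w = 4*t - 5 is on top; that piece has area ∫[-2,5] (-(3*t^3/2 + 3*t^2 - 75*t/2 - 75)) dt = 4459/8.
Total enclosed area = 459/8 + 4459/8 = 2459/4.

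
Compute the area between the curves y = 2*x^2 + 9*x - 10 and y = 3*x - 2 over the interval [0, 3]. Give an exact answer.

The difference (2*x^2 + 9*x - 10) - (3*x - 2) = 2*x^2 + 6*x - 8 changes sign at x = 1 inside [0, 3], so split the integral there.
∫[0,1] (2*x^2 + 6*x - 8) dx = -13/3; the area of that piece is 13/3.
∫[1,3] (2*x^2 + 6*x - 8) dx = 76/3.
Total area = 13/3 + 76/3 = 89/3.

89/3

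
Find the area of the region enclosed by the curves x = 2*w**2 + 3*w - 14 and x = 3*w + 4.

Both boundary curves give x as a function of w, so integrate with respect to w. Setting them equal: 2*w**2 - 18 = 0, i.e. 2*(w - 3)*(w + 3) = 0, so they meet at w = -3, 3.
For w in [-3, 3], x = 2*w**2 + 3*w - 14 is on the left; area = ∫[-3,3] (-(2*w**2 - 18)) dw = 72.

72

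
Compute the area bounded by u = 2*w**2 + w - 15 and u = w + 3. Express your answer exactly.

Both boundary curves give u as a function of w, so integrate with respect to w. Setting them equal: 2*w**2 - 18 = 0, i.e. 2*(w - 3)*(w + 3) = 0, so they meet at w = -3, 3.
For w in [-3, 3], u = 2*w**2 + w - 15 is on the left; area = ∫[-3,3] (-(2*w**2 - 18)) dw = 72.

72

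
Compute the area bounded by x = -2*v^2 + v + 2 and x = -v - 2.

9

Both boundary curves give x as a function of v, so integrate with respect to v. Setting them equal: -2*v^2 + 2*v + 4 = 0, i.e. -2*(v - 2)*(v + 1) = 0, so they meet at v = -1, 2.
For v in [-1, 2], x = -2*v^2 + v + 2 is on the right; area = ∫[-1,2] (-2*v^2 + 2*v + 4) dv = 9.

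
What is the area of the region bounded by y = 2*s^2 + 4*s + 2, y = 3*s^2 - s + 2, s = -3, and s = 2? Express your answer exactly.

The difference (2*s^2 + 4*s + 2) - (3*s^2 - s + 2) = -s^2 + 5*s changes sign at s = 0 inside [-3, 2], so split the integral there.
∫[-3,0] (-s^2 + 5*s) ds = -63/2; the area of that piece is 63/2.
∫[0,2] (-s^2 + 5*s) ds = 22/3.
Total area = 63/2 + 22/3 = 233/6.

233/6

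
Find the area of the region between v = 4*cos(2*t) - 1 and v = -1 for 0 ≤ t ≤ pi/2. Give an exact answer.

The difference (4*cos(2*t) - 1) - (-1) = 4*cos(2*t) changes sign at t = pi/4 inside [0, pi/2], so split the integral there.
∫[0,pi/4] (4*cos(2*t)) dt = 2.
∫[pi/4,pi/2] (4*cos(2*t)) dt = -2; the area of that piece is 2.
Total area = 2 + 2 = 4.

4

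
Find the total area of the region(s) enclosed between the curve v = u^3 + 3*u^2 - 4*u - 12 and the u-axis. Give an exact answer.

131/4

The curve meets the u-axis where u^3 + 3*u^2 - 4*u - 12 = 0, i.e. (u - 2)*(u + 2)*(u + 3) = 0, at u = -3, -2, 2.
On [-3, -2] the curve lies above the axis; ∫[-3,-2] (u^3 + 3*u^2 - 4*u - 12) du = 3/4, giving area 3/4.
On [-2, 2] the curve lies below the axis; ∫[-2,2] (u^3 + 3*u^2 - 4*u - 12) du = -32, giving area 32.
Total area = 3/4 + 32 = 131/4.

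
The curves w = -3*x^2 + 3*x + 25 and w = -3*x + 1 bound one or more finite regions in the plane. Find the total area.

108

Set the curves equal: -3*x^2 + 3*x + 25 = -3*x + 1, so -3*x^2 + 6*x + 24 = 0, which factors as -3*(x - 4)*(x + 2) = 0. The curves meet at x = -2, 4.
On [-2, 4], w = -3*x^2 + 3*x + 25 is on top; that piece has area ∫[-2,4] (-3*x^2 + 6*x + 24) dx = 108.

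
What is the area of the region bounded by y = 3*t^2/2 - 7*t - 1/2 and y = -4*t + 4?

Set the curves equal: 3*t^2/2 - 7*t - 1/2 = -4*t + 4, so 3*t^2/2 - 3*t - 9/2 = 0, which factors as 3*(t - 3)*(t + 1)/2 = 0. The curves meet at t = -1, 3.
On [-1, 3], y = -4*t + 4 is on top; that piece has area ∫[-1,3] (-(3*t^2/2 - 3*t - 9/2)) dt = 16.

16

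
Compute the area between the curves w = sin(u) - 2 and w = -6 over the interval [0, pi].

On [0, pi], (sin(u) - 2) - (-6) = sin(u) + 4 is ≥ 0 throughout, so the area is a single integral of |sin(u) + 4|.
∫[0,pi] (sin(u) + 4) du = 2 + 4*pi.

2 + 4*pi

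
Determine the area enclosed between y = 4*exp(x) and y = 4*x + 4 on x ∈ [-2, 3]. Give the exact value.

On [-2, 3], (4*exp(x)) - (4*x + 4) = -4*x + 4*exp(x) - 4 is ≥ 0 throughout, so the area is a single integral of |-4*x + 4*exp(x) - 4|.
∫[-2,3] (-4*x + 4*exp(x) - 4) dx = -30 - 4*exp(-2) + 4*exp(3).

-30 - 4*exp(-2) + 4*exp(3)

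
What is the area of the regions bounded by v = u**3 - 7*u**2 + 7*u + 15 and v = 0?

Set the curves equal: u**3 - 7*u**2 + 7*u + 15 = 0, so u**3 - 7*u**2 + 7*u + 15 = 0, which factors as (u - 5)*(u - 3)*(u + 1) = 0. The curves meet at u = -1, 3, 5.
On [-1, 3], v = u**3 - 7*u**2 + 7*u + 15 is on top; that piece has area ∫[-1,3] (u**3 - 7*u**2 + 7*u + 15) du = 128/3.
On [3, 5], v = 0 is on top; that piece has area ∫[3,5] (-(u**3 - 7*u**2 + 7*u + 15)) du = 20/3.
Total enclosed area = 128/3 + 20/3 = 148/3.

148/3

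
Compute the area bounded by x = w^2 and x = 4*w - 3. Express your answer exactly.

4/3

Both boundary curves give x as a function of w, so integrate with respect to w. Setting them equal: w^2 - 4*w + 3 = 0, i.e. (w - 3)*(w - 1) = 0, so they meet at w = 1, 3.
For w in [1, 3], x = w^2 is on the left; area = ∫[1,3] (-(w^2 - 4*w + 3)) dw = 4/3.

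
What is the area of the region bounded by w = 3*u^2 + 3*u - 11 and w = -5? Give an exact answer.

27/2

Set the curves equal: 3*u^2 + 3*u - 11 = -5, so 3*u^2 + 3*u - 6 = 0, which factors as 3*(u - 1)*(u + 2) = 0. The curves meet at u = -2, 1.
On [-2, 1], w = -5 is on top; that piece has area ∫[-2,1] (-(3*u^2 + 3*u - 6)) du = 27/2.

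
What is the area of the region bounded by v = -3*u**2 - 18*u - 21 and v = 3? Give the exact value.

4

Set the curves equal: -3*u**2 - 18*u - 21 = 3, so -3*u**2 - 18*u - 24 = 0, which factors as -3*(u + 2)*(u + 4) = 0. The curves meet at u = -4, -2.
On [-4, -2], v = -3*u**2 - 18*u - 21 is on top; that piece has area ∫[-4,-2] (-3*u**2 - 18*u - 24) du = 4.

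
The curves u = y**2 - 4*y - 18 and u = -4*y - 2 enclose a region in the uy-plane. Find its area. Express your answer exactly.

Both boundary curves give u as a function of y, so integrate with respect to y. Setting them equal: y**2 - 16 = 0, i.e. (y - 4)*(y + 4) = 0, so they meet at y = -4, 4.
For y in [-4, 4], u = y**2 - 4*y - 18 is on the left; area = ∫[-4,4] (-(y**2 - 16)) dy = 256/3.

256/3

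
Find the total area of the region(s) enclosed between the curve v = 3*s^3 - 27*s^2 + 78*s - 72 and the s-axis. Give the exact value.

The curve meets the s-axis where 3*s^3 - 27*s^2 + 78*s - 72 = 0, i.e. 3*(s - 4)*(s - 3)*(s - 2) = 0, at s = 2, 3, 4.
On [2, 3] the curve lies above the axis; ∫[2,3] (3*s^3 - 27*s^2 + 78*s - 72) ds = 3/4, giving area 3/4.
On [3, 4] the curve lies below the axis; ∫[3,4] (3*s^3 - 27*s^2 + 78*s - 72) ds = -3/4, giving area 3/4.
Total area = 3/4 + 3/4 = 3/2.

3/2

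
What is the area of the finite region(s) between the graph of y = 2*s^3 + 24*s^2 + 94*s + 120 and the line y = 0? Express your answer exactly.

1

The curve meets the s-axis where 2*s^3 + 24*s^2 + 94*s + 120 = 0, i.e. 2*(s + 3)*(s + 4)*(s + 5) = 0, at s = -5, -4, -3.
On [-5, -4] the curve lies above the axis; ∫[-5,-4] (2*s^3 + 24*s^2 + 94*s + 120) ds = 1/2, giving area 1/2.
On [-4, -3] the curve lies below the axis; ∫[-4,-3] (2*s^3 + 24*s^2 + 94*s + 120) ds = -1/2, giving area 1/2.
Total area = 1/2 + 1/2 = 1.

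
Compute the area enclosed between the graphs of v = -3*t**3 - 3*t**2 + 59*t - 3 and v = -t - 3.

2521/4

Set the curves equal: -3*t**3 - 3*t**2 + 59*t - 3 = -t - 3, so -3*t**3 - 3*t**2 + 60*t = 0, which factors as -3*t*(t - 4)*(t + 5) = 0. The curves meet at t = -5, 0, 4.
On [-5, 0], v = -t - 3 is on top; that piece has area ∫[-5,0] (-(-3*t**3 - 3*t**2 + 60*t)) dt = 1625/4.
On [0, 4], v = -3*t**3 - 3*t**2 + 59*t - 3 is on top; that piece has area ∫[0,4] (-3*t**3 - 3*t**2 + 60*t) dt = 224.
Total enclosed area = 1625/4 + 224 = 2521/4.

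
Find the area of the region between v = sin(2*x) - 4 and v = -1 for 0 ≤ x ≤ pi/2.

-1 + 3*pi/2

On [0, pi/2], (sin(2*x) - 4) - (-1) = sin(2*x) - 3 is ≤ 0 throughout, so the area is a single integral of |sin(2*x) - 3|.
∫[0,pi/2] (sin(2*x) - 3) dx = 1 - 3*pi/2; the area of that piece is -1 + 3*pi/2.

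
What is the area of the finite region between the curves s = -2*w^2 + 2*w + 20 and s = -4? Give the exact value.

343/3

Both boundary curves give s as a function of w, so integrate with respect to w. Setting them equal: -2*w^2 + 2*w + 24 = 0, i.e. -2*(w - 4)*(w + 3) = 0, so they meet at w = -3, 4.
For w in [-3, 4], s = -2*w^2 + 2*w + 20 is on the right; area = ∫[-3,4] (-2*w^2 + 2*w + 24) dw = 343/3.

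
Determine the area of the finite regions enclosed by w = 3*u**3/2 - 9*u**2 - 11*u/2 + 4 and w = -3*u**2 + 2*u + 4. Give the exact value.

Set the curves equal: 3*u**3/2 - 9*u**2 - 11*u/2 + 4 = -3*u**2 + 2*u + 4, so 3*u**3/2 - 6*u**2 - 15*u/2 = 0, which factors as 3*u*(u - 5)*(u + 1)/2 = 0. The curves meet at u = -1, 0, 5.
On [-1, 0], w = 3*u**3/2 - 9*u**2 - 11*u/2 + 4 is on top; that piece has area ∫[-1,0] (3*u**3/2 - 6*u**2 - 15*u/2) du = 11/8.
On [0, 5], w = -3*u**2 + 2*u + 4 is on top; that piece has area ∫[0,5] (-(3*u**3/2 - 6*u**2 - 15*u/2)) du = 875/8.
Total enclosed area = 11/8 + 875/8 = 443/4.

443/4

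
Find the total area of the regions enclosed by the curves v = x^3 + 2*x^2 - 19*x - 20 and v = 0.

2521/12

Set the curves equal: x^3 + 2*x^2 - 19*x - 20 = 0, so x^3 + 2*x^2 - 19*x - 20 = 0, which factors as (x - 4)*(x + 1)*(x + 5) = 0. The curves meet at x = -5, -1, 4.
On [-5, -1], v = x^3 + 2*x^2 - 19*x - 20 is on top; that piece has area ∫[-5,-1] (x^3 + 2*x^2 - 19*x - 20) dx = 224/3.
On [-1, 4], v = 0 is on top; that piece has area ∫[-1,4] (-(x^3 + 2*x^2 - 19*x - 20)) dx = 1625/12.
Total enclosed area = 224/3 + 1625/12 = 2521/12.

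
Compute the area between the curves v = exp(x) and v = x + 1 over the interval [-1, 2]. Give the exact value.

-9/2 - exp(-1) + exp(2)

On [-1, 2], (exp(x)) - (x + 1) = -x + exp(x) - 1 is ≥ 0 throughout, so the area is a single integral of |-x + exp(x) - 1|.
∫[-1,2] (-x + exp(x) - 1) dx = -9/2 - exp(-1) + exp(2).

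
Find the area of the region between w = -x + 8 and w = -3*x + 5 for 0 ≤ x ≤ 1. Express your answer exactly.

On [0, 1], (-x + 8) - (-3*x + 5) = 2*x + 3 is ≥ 0 throughout, so the area is a single integral of |2*x + 3|.
∫[0,1] (2*x + 3) dx = 4.

4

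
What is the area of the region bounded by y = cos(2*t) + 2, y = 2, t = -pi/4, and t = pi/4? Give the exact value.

1

On [-pi/4, pi/4], (cos(2*t) + 2) - (2) = cos(2*t) is ≥ 0 throughout, so the area is a single integral of |cos(2*t)|.
∫[-pi/4,pi/4] (cos(2*t)) dt = 1.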